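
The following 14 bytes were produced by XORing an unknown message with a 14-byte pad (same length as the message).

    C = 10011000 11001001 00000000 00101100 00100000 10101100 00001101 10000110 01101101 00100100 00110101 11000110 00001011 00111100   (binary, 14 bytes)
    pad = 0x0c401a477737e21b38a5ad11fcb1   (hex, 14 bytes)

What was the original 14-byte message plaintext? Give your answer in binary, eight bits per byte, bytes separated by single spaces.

byte 0: 98 ^ 0c = 94
byte 1: c9 ^ 40 = 89
byte 2: 00 ^ 1a = 1a
byte 3: 2c ^ 47 = 6b
byte 4: 20 ^ 77 = 57
byte 5: ac ^ 37 = 9b
byte 6: 0d ^ e2 = ef
byte 7: 86 ^ 1b = 9d
byte 8: 6d ^ 38 = 55
byte 9: 24 ^ a5 = 81
byte 10: 35 ^ ad = 98
byte 11: c6 ^ 11 = d7
byte 12: 0b ^ fc = f7
byte 13: 3c ^ b1 = 8d

10010100 10001001 00011010 01101011 01010111 10011011 11101111 10011101 01010101 10000001 10011000 11010111 11110111 10001101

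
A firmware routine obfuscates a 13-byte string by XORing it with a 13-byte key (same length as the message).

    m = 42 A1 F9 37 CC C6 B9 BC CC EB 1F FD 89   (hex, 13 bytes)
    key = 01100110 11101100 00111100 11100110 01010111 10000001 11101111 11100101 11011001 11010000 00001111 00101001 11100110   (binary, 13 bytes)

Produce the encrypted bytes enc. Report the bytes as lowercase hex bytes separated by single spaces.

XOR is its own inverse, so applying the key byte-wise gives the result directly.
 66 XOR 102 =  36
161 XOR 236 =  77
249 XOR  60 = 197
 55 XOR 230 = 209
204 XOR  87 = 155
198 XOR 129 =  71
185 XOR 239 =  86
188 XOR 229 =  89
204 XOR 217 =  21
235 XOR 208 =  59
 31 XOR  15 =  16
253 XOR  41 = 212
137 XOR 230 = 111

24 4d c5 d1 9b 47 56 59 15 3b 10 d4 6f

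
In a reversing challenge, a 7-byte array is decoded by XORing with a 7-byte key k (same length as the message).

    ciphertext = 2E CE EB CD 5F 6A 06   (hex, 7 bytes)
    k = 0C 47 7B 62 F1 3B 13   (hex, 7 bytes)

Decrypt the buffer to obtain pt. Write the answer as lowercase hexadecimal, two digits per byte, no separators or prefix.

XOR is its own inverse, so applying the key byte-wise gives the result directly.
2e ^ 0c = 22
ce ^ 47 = 89
eb ^ 7b = 90
cd ^ 62 = af
5f ^ f1 = ae
6a ^ 3b = 51
06 ^ 13 = 15

228990afae5115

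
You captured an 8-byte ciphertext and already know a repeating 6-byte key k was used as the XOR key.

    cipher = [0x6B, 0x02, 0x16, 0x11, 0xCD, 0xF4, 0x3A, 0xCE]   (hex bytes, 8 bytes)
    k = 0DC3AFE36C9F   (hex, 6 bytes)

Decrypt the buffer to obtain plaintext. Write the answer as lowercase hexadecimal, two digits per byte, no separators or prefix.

The 6-byte key repeats, so the effective keystream is 0d c3 af e3 6c 9f 0d c3.
byte 0: 6b ⊕ 0d = 66
byte 1: 02 ⊕ c3 = c1
byte 2: 16 ⊕ af = b9
byte 3: 11 ⊕ e3 = f2
byte 4: cd ⊕ 6c = a1
byte 5: f4 ⊕ 9f = 6b
byte 6: 3a ⊕ 0d = 37
byte 7: ce ⊕ c3 = 0d

66c1b9f2a16b370d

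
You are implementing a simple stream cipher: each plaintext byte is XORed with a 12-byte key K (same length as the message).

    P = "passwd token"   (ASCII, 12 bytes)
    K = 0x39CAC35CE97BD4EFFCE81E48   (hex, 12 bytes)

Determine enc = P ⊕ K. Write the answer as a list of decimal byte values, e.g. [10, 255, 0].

[73, 171, 176, 47, 158, 31, 244, 155, 147, 131, 123, 38]

70 ⊕ 39 = 49
61 ⊕ ca = ab
73 ⊕ c3 = b0
73 ⊕ 5c = 2f
77 ⊕ e9 = 9e
64 ⊕ 7b = 1f
20 ⊕ d4 = f4
74 ⊕ ef = 9b
6f ⊕ fc = 93
6b ⊕ e8 = 83
65 ⊕ 1e = 7b
6e ⊕ 48 = 26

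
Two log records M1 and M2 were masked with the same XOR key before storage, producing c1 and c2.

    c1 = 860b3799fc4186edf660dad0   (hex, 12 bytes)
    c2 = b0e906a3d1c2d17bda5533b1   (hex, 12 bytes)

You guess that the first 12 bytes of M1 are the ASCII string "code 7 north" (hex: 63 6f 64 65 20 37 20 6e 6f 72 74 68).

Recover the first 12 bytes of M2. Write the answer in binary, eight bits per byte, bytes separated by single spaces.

01010101 10001101 01010101 01011111 00001101 10110100 01110111 11111000 01000011 01000111 10011101 00001001

First, c1 ⊕ c2 = (M1 ⊕ K) ⊕ (M2 ⊕ K) = M1 ⊕ M2, so the key drops out. Then M2 = (M1 ⊕ M2) ⊕ M1 over the first 12 bytes.
byte 0: (86 ^ b0) ^ 63 = 36 ^ 63 = 55
byte 1: (0b ^ e9) ^ 6f = e2 ^ 6f = 8d
byte 2: (37 ^ 06) ^ 64 = 31 ^ 64 = 55
byte 3: (99 ^ a3) ^ 65 = 3a ^ 65 = 5f
byte 4: (fc ^ d1) ^ 20 = 2d ^ 20 = 0d
byte 5: (41 ^ c2) ^ 37 = 83 ^ 37 = b4
byte 6: (86 ^ d1) ^ 20 = 57 ^ 20 = 77
byte 7: (ed ^ 7b) ^ 6e = 96 ^ 6e = f8
byte 8: (f6 ^ da) ^ 6f = 2c ^ 6f = 43
byte 9: (60 ^ 55) ^ 72 = 35 ^ 72 = 47
byte 10: (da ^ 33) ^ 74 = e9 ^ 74 = 9d
byte 11: (d0 ^ b1) ^ 68 = 61 ^ 68 = 09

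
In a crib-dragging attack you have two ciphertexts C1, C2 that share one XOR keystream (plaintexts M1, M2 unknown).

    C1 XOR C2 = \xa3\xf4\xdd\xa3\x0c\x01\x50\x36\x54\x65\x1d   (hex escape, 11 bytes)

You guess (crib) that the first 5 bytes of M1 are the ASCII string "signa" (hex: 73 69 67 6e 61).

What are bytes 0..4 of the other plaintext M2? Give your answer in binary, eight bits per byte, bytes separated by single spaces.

Since C1 ⊕ C2 = M1 ⊕ M2, XORing with the guessed M1 bytes yields the corresponding M2 bytes: M2 = (C1 ⊕ C2) ⊕ M1.
a3 XOR 73 = d0
f4 XOR 69 = 9d
dd XOR 67 = ba
a3 XOR 6e = cd
0c XOR 61 = 6d

11010000 10011101 10111010 11001101 01101101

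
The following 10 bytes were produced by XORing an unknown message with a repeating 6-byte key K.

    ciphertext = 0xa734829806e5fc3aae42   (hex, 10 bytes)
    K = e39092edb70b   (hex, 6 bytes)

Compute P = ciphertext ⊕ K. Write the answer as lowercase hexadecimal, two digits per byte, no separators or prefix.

44a41075b1ee1faa3caf

The 6-byte key repeats, so the effective keystream is e3 90 92 ed b7 0b e3 90 92 ed.
byte 0: 167 ^ 227 =  68
byte 1:  52 ^ 144 = 164
byte 2: 130 ^ 146 =  16
byte 3: 152 ^ 237 = 117
byte 4:   6 ^ 183 = 177
byte 5: 229 ^  11 = 238
byte 6: 252 ^ 227 =  31
byte 7:  58 ^ 144 = 170
byte 8: 174 ^ 146 =  60
byte 9:  66 ^ 237 = 175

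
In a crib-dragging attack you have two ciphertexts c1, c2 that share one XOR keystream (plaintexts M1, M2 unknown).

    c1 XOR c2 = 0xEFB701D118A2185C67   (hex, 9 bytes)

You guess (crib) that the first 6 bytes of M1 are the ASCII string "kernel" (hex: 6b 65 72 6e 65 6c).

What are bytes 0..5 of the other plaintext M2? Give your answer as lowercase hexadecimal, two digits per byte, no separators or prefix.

Since c1 ⊕ c2 = M1 ⊕ M2, XORing with the guessed M1 bytes yields the corresponding M2 bytes: M2 = (c1 ⊕ c2) ⊕ M1.
byte 0: 239 xor 107 = 132
byte 1: 183 xor 101 = 210
byte 2:   1 xor 114 = 115
byte 3: 209 xor 110 = 191
byte 4:  24 xor 101 = 125
byte 5: 162 xor 108 = 206

84d273bf7dce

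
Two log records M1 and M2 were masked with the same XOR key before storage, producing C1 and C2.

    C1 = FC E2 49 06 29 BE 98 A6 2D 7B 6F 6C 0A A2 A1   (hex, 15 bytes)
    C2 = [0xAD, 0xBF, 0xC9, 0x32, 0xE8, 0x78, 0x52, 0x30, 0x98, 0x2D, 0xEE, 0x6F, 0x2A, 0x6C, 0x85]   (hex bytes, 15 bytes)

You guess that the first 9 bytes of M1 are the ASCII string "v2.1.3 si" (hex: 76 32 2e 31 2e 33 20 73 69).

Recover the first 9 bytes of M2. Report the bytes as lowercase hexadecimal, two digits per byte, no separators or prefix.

276fae05eff5eae5dc

First, C1 ⊕ C2 = (M1 ⊕ K) ⊕ (M2 ⊕ K) = M1 ⊕ M2, so the key drops out. Then M2 = (M1 ⊕ M2) ⊕ M1 over the first 9 bytes.
byte 0: (fc ⊕ ad) ⊕ 76 = 51 ⊕ 76 = 27
byte 1: (e2 ⊕ bf) ⊕ 32 = 5d ⊕ 32 = 6f
byte 2: (49 ⊕ c9) ⊕ 2e = 80 ⊕ 2e = ae
byte 3: (06 ⊕ 32) ⊕ 31 = 34 ⊕ 31 = 05
byte 4: (29 ⊕ e8) ⊕ 2e = c1 ⊕ 2e = ef
byte 5: (be ⊕ 78) ⊕ 33 = c6 ⊕ 33 = f5
byte 6: (98 ⊕ 52) ⊕ 20 = ca ⊕ 20 = ea
byte 7: (a6 ⊕ 30) ⊕ 73 = 96 ⊕ 73 = e5
byte 8: (2d ⊕ 98) ⊕ 69 = b5 ⊕ 69 = dc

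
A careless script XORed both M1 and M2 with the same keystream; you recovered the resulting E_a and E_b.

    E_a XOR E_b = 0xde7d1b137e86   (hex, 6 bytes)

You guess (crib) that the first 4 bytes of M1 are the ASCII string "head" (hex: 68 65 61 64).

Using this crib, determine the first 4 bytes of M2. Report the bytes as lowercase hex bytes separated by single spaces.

Since E_a ⊕ E_b = M1 ⊕ M2, XORing with the guessed M1 bytes yields the corresponding M2 bytes: M2 = (E_a ⊕ E_b) ⊕ M1.
222 xor 104 = 182
125 xor 101 =  24
 27 xor  97 = 122
 19 xor 100 = 119

b6 18 7a 77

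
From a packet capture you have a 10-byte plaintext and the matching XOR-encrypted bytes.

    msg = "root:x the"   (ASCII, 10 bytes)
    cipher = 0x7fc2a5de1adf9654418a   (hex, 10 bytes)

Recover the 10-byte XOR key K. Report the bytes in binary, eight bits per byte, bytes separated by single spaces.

Since cipher = msg ⊕ K, XORing both sides with msg gives K = msg ⊕ cipher.
72 xor 7f = 0d
6f xor c2 = ad
6f xor a5 = ca
74 xor de = aa
3a xor 1a = 20
78 xor df = a7
20 xor 96 = b6
74 xor 54 = 20
68 xor 41 = 29
65 xor 8a = ef

00001101 10101101 11001010 10101010 00100000 10100111 10110110 00100000 00101001 11101111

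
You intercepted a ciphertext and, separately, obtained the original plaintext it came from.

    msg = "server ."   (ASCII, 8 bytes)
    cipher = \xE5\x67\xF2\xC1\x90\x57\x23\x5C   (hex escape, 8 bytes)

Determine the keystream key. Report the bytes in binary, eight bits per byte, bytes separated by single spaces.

Since cipher = msg ⊕ key, XORing both sides with msg gives key = msg ⊕ cipher.
115 xor 229 = 150
101 xor 103 =   2
114 xor 242 = 128
118 xor 193 = 183
101 xor 144 = 245
114 xor  87 =  37
 32 xor  35 =   3
 46 xor  92 = 114

10010110 00000010 10000000 10110111 11110101 00100101 00000011 01110010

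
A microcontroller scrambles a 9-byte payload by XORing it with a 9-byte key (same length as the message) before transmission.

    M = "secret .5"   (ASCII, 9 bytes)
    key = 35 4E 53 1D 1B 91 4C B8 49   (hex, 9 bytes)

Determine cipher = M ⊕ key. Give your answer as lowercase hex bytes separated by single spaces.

01110011 xor 00110101 = 01000110
01100101 xor 01001110 = 00101011
01100011 xor 01010011 = 00110000
01110010 xor 00011101 = 01101111
01100101 xor 00011011 = 01111110
01110100 xor 10010001 = 11100101
00100000 xor 01001100 = 01101100
00101110 xor 10111000 = 10010110
00110101 xor 01001001 = 01111100

46 2b 30 6f 7e e5 6c 96 7c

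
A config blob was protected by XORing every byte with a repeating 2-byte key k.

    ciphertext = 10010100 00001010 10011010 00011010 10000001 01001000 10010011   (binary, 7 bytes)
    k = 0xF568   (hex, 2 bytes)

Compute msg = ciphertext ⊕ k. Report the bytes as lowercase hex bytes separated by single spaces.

61 62 6f 72 74 20 66

The 2-byte key repeats, so the effective keystream is f5 68 f5 68 f5 68 f5.
byte 0: 10010100 XOR 11110101 = 01100001
byte 1: 00001010 XOR 01101000 = 01100010
byte 2: 10011010 XOR 11110101 = 01101111
byte 3: 00011010 XOR 01101000 = 01110010
byte 4: 10000001 XOR 11110101 = 01110100
byte 5: 01001000 XOR 01101000 = 00100000
byte 6: 10010011 XOR 11110101 = 01100110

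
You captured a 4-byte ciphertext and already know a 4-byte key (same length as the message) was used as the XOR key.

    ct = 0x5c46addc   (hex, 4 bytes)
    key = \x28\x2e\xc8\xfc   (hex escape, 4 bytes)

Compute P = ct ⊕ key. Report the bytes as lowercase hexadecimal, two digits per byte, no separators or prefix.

byte 0: 01011100 xor 00101000 = 01110100
byte 1: 01000110 xor 00101110 = 01101000
byte 2: 10101101 xor 11001000 = 01100101
byte 3: 11011100 xor 11111100 = 00100000

74686520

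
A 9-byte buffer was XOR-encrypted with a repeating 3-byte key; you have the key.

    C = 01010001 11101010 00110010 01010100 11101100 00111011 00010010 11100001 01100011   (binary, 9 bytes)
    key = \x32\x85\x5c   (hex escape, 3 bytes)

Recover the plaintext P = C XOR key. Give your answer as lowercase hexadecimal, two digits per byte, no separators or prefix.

The 3-byte key repeats, so the effective keystream is 32 85 5c 32 85 5c 32 85 5c.
byte 0: 51 xor 32 = 63
byte 1: ea xor 85 = 6f
byte 2: 32 xor 5c = 6e
byte 3: 54 xor 32 = 66
byte 4: ec xor 85 = 69
byte 5: 3b xor 5c = 67
byte 6: 12 xor 32 = 20
byte 7: e1 xor 85 = 64
byte 8: 63 xor 5c = 3f

636f6e66696720643f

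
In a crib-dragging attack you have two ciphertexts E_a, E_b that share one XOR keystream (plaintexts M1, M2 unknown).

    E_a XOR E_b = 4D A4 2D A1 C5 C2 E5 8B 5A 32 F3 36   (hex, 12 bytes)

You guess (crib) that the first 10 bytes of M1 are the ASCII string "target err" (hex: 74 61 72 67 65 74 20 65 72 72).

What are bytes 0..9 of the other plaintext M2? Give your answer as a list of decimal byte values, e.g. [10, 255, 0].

Since E_a ⊕ E_b = M1 ⊕ M2, XORing with the guessed M1 bytes yields the corresponding M2 bytes: M2 = (E_a ⊕ E_b) ⊕ M1.
4d ⊕ 74 = 39
a4 ⊕ 61 = c5
2d ⊕ 72 = 5f
a1 ⊕ 67 = c6
c5 ⊕ 65 = a0
c2 ⊕ 74 = b6
e5 ⊕ 20 = c5
8b ⊕ 65 = ee
5a ⊕ 72 = 28
32 ⊕ 72 = 40

[57, 197, 95, 198, 160, 182, 197, 238, 40, 64]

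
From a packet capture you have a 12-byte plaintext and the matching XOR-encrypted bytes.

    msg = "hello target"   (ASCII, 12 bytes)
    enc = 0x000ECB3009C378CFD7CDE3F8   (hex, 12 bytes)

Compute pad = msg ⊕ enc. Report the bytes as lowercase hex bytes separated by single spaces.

Since enc = msg ⊕ pad, XORing both sides with msg gives pad = msg ⊕ enc.
byte 0: 68 xor 00 = 68
byte 1: 65 xor 0e = 6b
byte 2: 6c xor cb = a7
byte 3: 6c xor 30 = 5c
byte 4: 6f xor 09 = 66
byte 5: 20 xor c3 = e3
byte 6: 74 xor 78 = 0c
byte 7: 61 xor cf = ae
byte 8: 72 xor d7 = a5
byte 9: 67 xor cd = aa
byte 10: 65 xor e3 = 86
byte 11: 74 xor f8 = 8c

68 6b a7 5c 66 e3 0c ae a5 aa 86 8c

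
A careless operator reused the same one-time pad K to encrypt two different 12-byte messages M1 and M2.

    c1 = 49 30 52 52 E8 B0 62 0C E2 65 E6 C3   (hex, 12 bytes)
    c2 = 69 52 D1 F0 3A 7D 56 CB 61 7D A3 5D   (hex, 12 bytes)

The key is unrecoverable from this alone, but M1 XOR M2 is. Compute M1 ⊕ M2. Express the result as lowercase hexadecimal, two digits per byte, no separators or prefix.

c1 ⊕ c2 = (M1 ⊕ K) ⊕ (M2 ⊕ K) = M1 ⊕ M2 — the shared key cancels under XOR.
byte 0: 49 xor 69 = 20
byte 1: 30 xor 52 = 62
byte 2: 52 xor d1 = 83
byte 3: 52 xor f0 = a2
byte 4: e8 xor 3a = d2
byte 5: b0 xor 7d = cd
byte 6: 62 xor 56 = 34
byte 7: 0c xor cb = c7
byte 8: e2 xor 61 = 83
byte 9: 65 xor 7d = 18
byte 10: e6 xor a3 = 45
byte 11: c3 xor 5d = 9e

206283a2d2cd34c78318459e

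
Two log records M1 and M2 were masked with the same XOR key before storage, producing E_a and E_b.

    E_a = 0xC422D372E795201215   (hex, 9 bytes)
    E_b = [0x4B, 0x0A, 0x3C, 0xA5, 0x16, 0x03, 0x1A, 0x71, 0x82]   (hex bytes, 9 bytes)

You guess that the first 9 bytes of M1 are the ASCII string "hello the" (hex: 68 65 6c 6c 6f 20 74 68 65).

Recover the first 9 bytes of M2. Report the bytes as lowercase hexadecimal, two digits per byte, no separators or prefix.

First, E_a ⊕ E_b = (M1 ⊕ K) ⊕ (M2 ⊕ K) = M1 ⊕ M2, so the key drops out. Then M2 = (M1 ⊕ M2) ⊕ M1 over the first 9 bytes.
byte 0: (c4 ^ 4b) ^ 68 = 8f ^ 68 = e7
byte 1: (22 ^ 0a) ^ 65 = 28 ^ 65 = 4d
byte 2: (d3 ^ 3c) ^ 6c = ef ^ 6c = 83
byte 3: (72 ^ a5) ^ 6c = d7 ^ 6c = bb
byte 4: (e7 ^ 16) ^ 6f = f1 ^ 6f = 9e
byte 5: (95 ^ 03) ^ 20 = 96 ^ 20 = b6
byte 6: (20 ^ 1a) ^ 74 = 3a ^ 74 = 4e
byte 7: (12 ^ 71) ^ 68 = 63 ^ 68 = 0b
byte 8: (15 ^ 82) ^ 65 = 97 ^ 65 = f2

e74d83bb9eb64e0bf2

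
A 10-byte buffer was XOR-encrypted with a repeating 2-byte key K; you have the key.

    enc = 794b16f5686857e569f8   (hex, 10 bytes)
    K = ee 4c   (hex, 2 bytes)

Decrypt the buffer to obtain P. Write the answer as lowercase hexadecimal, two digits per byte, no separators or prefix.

9707f8b98624b9a987b4

The 2-byte key repeats, so the effective keystream is ee 4c ee 4c ee 4c ee 4c ee 4c.
byte 0: 01111001 xor 11101110 = 10010111
byte 1: 01001011 xor 01001100 = 00000111
byte 2: 00010110 xor 11101110 = 11111000
byte 3: 11110101 xor 01001100 = 10111001
byte 4: 01101000 xor 11101110 = 10000110
byte 5: 01101000 xor 01001100 = 00100100
byte 6: 01010111 xor 11101110 = 10111001
byte 7: 11100101 xor 01001100 = 10101001
byte 8: 01101001 xor 11101110 = 10000111
byte 9: 11111000 xor 01001100 = 10110100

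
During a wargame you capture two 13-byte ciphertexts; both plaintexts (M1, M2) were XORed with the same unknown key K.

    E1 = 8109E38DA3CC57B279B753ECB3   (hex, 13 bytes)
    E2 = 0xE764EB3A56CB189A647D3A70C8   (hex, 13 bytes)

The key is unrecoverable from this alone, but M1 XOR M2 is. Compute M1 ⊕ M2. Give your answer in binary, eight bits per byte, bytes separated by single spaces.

01100110 01101101 00001000 10110111 11110101 00000111 01001111 00101000 00011101 11001010 01101001 10011100 01111011

E1 ⊕ E2 = (M1 ⊕ K) ⊕ (M2 ⊕ K) = M1 ⊕ M2 — the shared key cancels under XOR.
81 xor e7 = 66
09 xor 64 = 6d
e3 xor eb = 08
8d xor 3a = b7
a3 xor 56 = f5
cc xor cb = 07
57 xor 18 = 4f
b2 xor 9a = 28
79 xor 64 = 1d
b7 xor 7d = ca
53 xor 3a = 69
ec xor 70 = 9c
b3 xor c8 = 7b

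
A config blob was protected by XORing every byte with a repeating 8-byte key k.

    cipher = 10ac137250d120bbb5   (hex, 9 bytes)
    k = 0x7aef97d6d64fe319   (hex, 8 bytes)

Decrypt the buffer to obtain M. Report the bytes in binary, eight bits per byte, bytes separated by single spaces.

01101010 01000011 10000100 10100100 10000110 10011110 11000011 10100010 11001111

The 8-byte key repeats, so the effective keystream is 7a ef 97 d6 d6 4f e3 19 7a.
byte 0: 00010000 XOR 01111010 = 01101010
byte 1: 10101100 XOR 11101111 = 01000011
byte 2: 00010011 XOR 10010111 = 10000100
byte 3: 01110010 XOR 11010110 = 10100100
byte 4: 01010000 XOR 11010110 = 10000110
byte 5: 11010001 XOR 01001111 = 10011110
byte 6: 00100000 XOR 11100011 = 11000011
byte 7: 10111011 XOR 00011001 = 10100010
byte 8: 10110101 XOR 01111010 = 11001111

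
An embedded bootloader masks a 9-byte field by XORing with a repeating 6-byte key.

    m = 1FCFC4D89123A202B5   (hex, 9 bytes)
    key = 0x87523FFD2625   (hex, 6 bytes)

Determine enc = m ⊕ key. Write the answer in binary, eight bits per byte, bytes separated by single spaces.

The 6-byte key repeats, so the effective keystream is 87 52 3f fd 26 25 87 52 3f.
byte 0: 00011111 xor 10000111 = 10011000
byte 1: 11001111 xor 01010010 = 10011101
byte 2: 11000100 xor 00111111 = 11111011
byte 3: 11011000 xor 11111101 = 00100101
byte 4: 10010001 xor 00100110 = 10110111
byte 5: 00100011 xor 00100101 = 00000110
byte 6: 10100010 xor 10000111 = 00100101
byte 7: 00000010 xor 01010010 = 01010000
byte 8: 10110101 xor 00111111 = 10001010

10011000 10011101 11111011 00100101 10110111 00000110 00100101 01010000 10001010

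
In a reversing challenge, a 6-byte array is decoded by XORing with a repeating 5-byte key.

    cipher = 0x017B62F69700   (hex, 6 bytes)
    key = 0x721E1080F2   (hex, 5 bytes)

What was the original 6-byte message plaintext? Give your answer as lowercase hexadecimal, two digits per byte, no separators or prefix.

736572766572

The 5-byte key repeats, so the effective keystream is 72 1e 10 80 f2 72.
byte 0: 00000001 ⊕ 01110010 = 01110011
byte 1: 01111011 ⊕ 00011110 = 01100101
byte 2: 01100010 ⊕ 00010000 = 01110010
byte 3: 11110110 ⊕ 10000000 = 01110110
byte 4: 10010111 ⊕ 11110010 = 01100101
byte 5: 00000000 ⊕ 01110010 = 01110010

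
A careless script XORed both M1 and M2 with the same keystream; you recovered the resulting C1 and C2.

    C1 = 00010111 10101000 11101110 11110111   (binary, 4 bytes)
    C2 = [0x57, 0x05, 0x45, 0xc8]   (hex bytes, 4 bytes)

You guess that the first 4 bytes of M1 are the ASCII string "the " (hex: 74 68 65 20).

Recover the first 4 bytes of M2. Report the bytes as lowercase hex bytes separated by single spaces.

34 c5 ce 1f

First, C1 ⊕ C2 = (M1 ⊕ K) ⊕ (M2 ⊕ K) = M1 ⊕ M2, so the key drops out. Then M2 = (M1 ⊕ M2) ⊕ M1 over the first 4 bytes.
byte 0: (17 xor 57) xor 74 = 40 xor 74 = 34
byte 1: (a8 xor 05) xor 68 = ad xor 68 = c5
byte 2: (ee xor 45) xor 65 = ab xor 65 = ce
byte 3: (f7 xor c8) xor 20 = 3f xor 20 = 1f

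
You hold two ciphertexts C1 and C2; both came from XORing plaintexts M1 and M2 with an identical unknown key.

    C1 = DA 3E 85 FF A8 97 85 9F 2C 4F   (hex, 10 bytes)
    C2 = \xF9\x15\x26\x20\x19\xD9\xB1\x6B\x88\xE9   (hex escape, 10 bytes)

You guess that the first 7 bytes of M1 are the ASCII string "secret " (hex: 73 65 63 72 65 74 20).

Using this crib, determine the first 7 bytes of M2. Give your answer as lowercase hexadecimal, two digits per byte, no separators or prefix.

504ec0add43a14

First, C1 ⊕ C2 = (M1 ⊕ K) ⊕ (M2 ⊕ K) = M1 ⊕ M2, so the key drops out. Then M2 = (M1 ⊕ M2) ⊕ M1 over the first 7 bytes.
byte 0: (da ^ f9) ^ 73 = 23 ^ 73 = 50
byte 1: (3e ^ 15) ^ 65 = 2b ^ 65 = 4e
byte 2: (85 ^ 26) ^ 63 = a3 ^ 63 = c0
byte 3: (ff ^ 20) ^ 72 = df ^ 72 = ad
byte 4: (a8 ^ 19) ^ 65 = b1 ^ 65 = d4
byte 5: (97 ^ d9) ^ 74 = 4e ^ 74 = 3a
byte 6: (85 ^ b1) ^ 20 = 34 ^ 20 = 14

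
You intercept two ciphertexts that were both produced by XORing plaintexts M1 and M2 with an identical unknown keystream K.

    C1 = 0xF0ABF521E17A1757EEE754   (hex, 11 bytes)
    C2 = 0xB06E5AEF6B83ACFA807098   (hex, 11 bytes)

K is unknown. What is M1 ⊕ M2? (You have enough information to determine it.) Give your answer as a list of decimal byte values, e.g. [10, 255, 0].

C1 ⊕ C2 = (M1 ⊕ K) ⊕ (M2 ⊕ K) = M1 ⊕ M2 — the shared key cancels under XOR.
byte 0: f0 ^ b0 = 40
byte 1: ab ^ 6e = c5
byte 2: f5 ^ 5a = af
byte 3: 21 ^ ef = ce
byte 4: e1 ^ 6b = 8a
byte 5: 7a ^ 83 = f9
byte 6: 17 ^ ac = bb
byte 7: 57 ^ fa = ad
byte 8: ee ^ 80 = 6e
byte 9: e7 ^ 70 = 97
byte 10: 54 ^ 98 = cc

[64, 197, 175, 206, 138, 249, 187, 173, 110, 151, 204]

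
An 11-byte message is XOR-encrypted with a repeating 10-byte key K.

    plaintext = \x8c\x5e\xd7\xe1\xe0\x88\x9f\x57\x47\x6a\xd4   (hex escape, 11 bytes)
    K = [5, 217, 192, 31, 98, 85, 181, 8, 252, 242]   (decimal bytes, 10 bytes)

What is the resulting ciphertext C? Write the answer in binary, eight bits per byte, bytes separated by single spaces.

The 10-byte key repeats, so the effective keystream is 05 d9 c0 1f 62 55 b5 08 fc f2 05.
byte 0: 140 xor   5 = 137
byte 1:  94 xor 217 = 135
byte 2: 215 xor 192 =  23
byte 3: 225 xor  31 = 254
byte 4: 224 xor  98 = 130
byte 5: 136 xor  85 = 221
byte 6: 159 xor 181 =  42
byte 7:  87 xor   8 =  95
byte 8:  71 xor 252 = 187
byte 9: 106 xor 242 = 152
byte 10: 212 xor   5 = 209

10001001 10000111 00010111 11111110 10000010 11011101 00101010 01011111 10111011 10011000 11010001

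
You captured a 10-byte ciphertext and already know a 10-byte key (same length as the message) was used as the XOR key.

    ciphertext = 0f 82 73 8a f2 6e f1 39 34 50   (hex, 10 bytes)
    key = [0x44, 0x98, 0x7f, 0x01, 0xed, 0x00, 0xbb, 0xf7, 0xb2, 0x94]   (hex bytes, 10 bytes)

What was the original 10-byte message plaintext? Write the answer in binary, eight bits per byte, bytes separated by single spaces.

01001011 00011010 00001100 10001011 00011111 01101110 01001010 11001110 10000110 11000100

byte 0: 0f ^ 44 = 4b
byte 1: 82 ^ 98 = 1a
byte 2: 73 ^ 7f = 0c
byte 3: 8a ^ 01 = 8b
byte 4: f2 ^ ed = 1f
byte 5: 6e ^ 00 = 6e
byte 6: f1 ^ bb = 4a
byte 7: 39 ^ f7 = ce
byte 8: 34 ^ b2 = 86
byte 9: 50 ^ 94 = c4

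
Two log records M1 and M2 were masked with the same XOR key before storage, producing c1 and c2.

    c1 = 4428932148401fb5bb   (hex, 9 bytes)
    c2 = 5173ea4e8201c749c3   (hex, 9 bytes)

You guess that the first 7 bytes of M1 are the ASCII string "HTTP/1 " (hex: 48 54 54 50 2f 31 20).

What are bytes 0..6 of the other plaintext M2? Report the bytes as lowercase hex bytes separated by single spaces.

First, c1 ⊕ c2 = (M1 ⊕ K) ⊕ (M2 ⊕ K) = M1 ⊕ M2, so the key drops out. Then M2 = (M1 ⊕ M2) ⊕ M1 over the first 7 bytes.
byte 0: (44 ⊕ 51) ⊕ 48 = 15 ⊕ 48 = 5d
byte 1: (28 ⊕ 73) ⊕ 54 = 5b ⊕ 54 = 0f
byte 2: (93 ⊕ ea) ⊕ 54 = 79 ⊕ 54 = 2d
byte 3: (21 ⊕ 4e) ⊕ 50 = 6f ⊕ 50 = 3f
byte 4: (48 ⊕ 82) ⊕ 2f = ca ⊕ 2f = e5
byte 5: (40 ⊕ 01) ⊕ 31 = 41 ⊕ 31 = 70
byte 6: (1f ⊕ c7) ⊕ 20 = d8 ⊕ 20 = f8

5d 0f 2d 3f e5 70 f8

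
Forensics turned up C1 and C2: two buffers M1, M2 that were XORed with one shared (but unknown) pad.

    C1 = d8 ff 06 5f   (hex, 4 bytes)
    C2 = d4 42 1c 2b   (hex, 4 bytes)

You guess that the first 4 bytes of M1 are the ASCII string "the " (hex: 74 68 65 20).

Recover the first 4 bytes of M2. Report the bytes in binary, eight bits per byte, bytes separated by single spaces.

01111000 11010101 01111111 01010100

First, C1 ⊕ C2 = (M1 ⊕ K) ⊕ (M2 ⊕ K) = M1 ⊕ M2, so the key drops out. Then M2 = (M1 ⊕ M2) ⊕ M1 over the first 4 bytes.
byte 0: (d8 ^ d4) ^ 74 = 0c ^ 74 = 78
byte 1: (ff ^ 42) ^ 68 = bd ^ 68 = d5
byte 2: (06 ^ 1c) ^ 65 = 1a ^ 65 = 7f
byte 3: (5f ^ 2b) ^ 20 = 74 ^ 20 = 54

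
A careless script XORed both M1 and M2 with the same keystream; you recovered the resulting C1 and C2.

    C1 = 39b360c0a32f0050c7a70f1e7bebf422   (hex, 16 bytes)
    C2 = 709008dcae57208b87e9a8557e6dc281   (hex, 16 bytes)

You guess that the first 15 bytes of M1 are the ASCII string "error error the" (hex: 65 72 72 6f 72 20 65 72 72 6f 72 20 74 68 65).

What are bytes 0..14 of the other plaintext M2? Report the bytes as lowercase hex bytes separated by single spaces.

2c 51 1a 73 7f 58 45 a9 32 21 d5 6b 71 ee 53

First, C1 ⊕ C2 = (M1 ⊕ K) ⊕ (M2 ⊕ K) = M1 ⊕ M2, so the key drops out. Then M2 = (M1 ⊕ M2) ⊕ M1 over the first 15 bytes.
byte 0: (39 XOR 70) XOR 65 = 49 XOR 65 = 2c
byte 1: (b3 XOR 90) XOR 72 = 23 XOR 72 = 51
byte 2: (60 XOR 08) XOR 72 = 68 XOR 72 = 1a
byte 3: (c0 XOR dc) XOR 6f = 1c XOR 6f = 73
byte 4: (a3 XOR ae) XOR 72 = 0d XOR 72 = 7f
byte 5: (2f XOR 57) XOR 20 = 78 XOR 20 = 58
byte 6: (00 XOR 20) XOR 65 = 20 XOR 65 = 45
byte 7: (50 XOR 8b) XOR 72 = db XOR 72 = a9
byte 8: (c7 XOR 87) XOR 72 = 40 XOR 72 = 32
byte 9: (a7 XOR e9) XOR 6f = 4e XOR 6f = 21
byte 10: (0f XOR a8) XOR 72 = a7 XOR 72 = d5
byte 11: (1e XOR 55) XOR 20 = 4b XOR 20 = 6b
byte 12: (7b XOR 7e) XOR 74 = 05 XOR 74 = 71
byte 13: (eb XOR 6d) XOR 68 = 86 XOR 68 = ee
byte 14: (f4 XOR c2) XOR 65 = 36 XOR 65 = 53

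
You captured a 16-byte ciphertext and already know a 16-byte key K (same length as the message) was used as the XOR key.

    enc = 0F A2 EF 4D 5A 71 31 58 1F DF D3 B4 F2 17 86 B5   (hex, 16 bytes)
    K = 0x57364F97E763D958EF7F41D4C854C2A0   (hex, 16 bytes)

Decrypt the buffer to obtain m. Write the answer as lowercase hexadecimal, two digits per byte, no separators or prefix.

XOR is its own inverse, so applying the key byte-wise gives the result directly.
 15 ⊕  87 =  88
162 ⊕  54 = 148
239 ⊕  79 = 160
 77 ⊕ 151 = 218
 90 ⊕ 231 = 189
113 ⊕  99 =  18
 49 ⊕ 217 = 232
 88 ⊕  88 =   0
 31 ⊕ 239 = 240
223 ⊕ 127 = 160
211 ⊕  65 = 146
180 ⊕ 212 =  96
242 ⊕ 200 =  58
 23 ⊕  84 =  67
134 ⊕ 194 =  68
181 ⊕ 160 =  21

5894a0dabd12e800f0a092603a434415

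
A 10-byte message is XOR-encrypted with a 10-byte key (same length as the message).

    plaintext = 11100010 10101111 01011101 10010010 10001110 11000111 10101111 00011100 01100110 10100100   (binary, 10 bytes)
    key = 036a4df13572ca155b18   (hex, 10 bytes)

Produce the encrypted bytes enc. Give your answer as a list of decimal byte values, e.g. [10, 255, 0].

[225, 197, 16, 99, 187, 181, 101, 9, 61, 188]

XOR is its own inverse, so applying the key byte-wise gives the result directly.
byte 0: e2 ^ 03 = e1
byte 1: af ^ 6a = c5
byte 2: 5d ^ 4d = 10
byte 3: 92 ^ f1 = 63
byte 4: 8e ^ 35 = bb
byte 5: c7 ^ 72 = b5
byte 6: af ^ ca = 65
byte 7: 1c ^ 15 = 09
byte 8: 66 ^ 5b = 3d
byte 9: a4 ^ 18 = bc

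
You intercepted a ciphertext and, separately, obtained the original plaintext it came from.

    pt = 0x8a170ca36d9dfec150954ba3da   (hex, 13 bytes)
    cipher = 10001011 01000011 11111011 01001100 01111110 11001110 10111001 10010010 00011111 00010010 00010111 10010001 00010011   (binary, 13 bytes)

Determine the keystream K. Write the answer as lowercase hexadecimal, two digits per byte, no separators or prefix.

0154f7ef135347534f875c32c9

Since cipher = pt ⊕ K, XORing both sides with pt gives K = pt ⊕ cipher.
byte 0: 8a ^ 8b = 01
byte 1: 17 ^ 43 = 54
byte 2: 0c ^ fb = f7
byte 3: a3 ^ 4c = ef
byte 4: 6d ^ 7e = 13
byte 5: 9d ^ ce = 53
byte 6: fe ^ b9 = 47
byte 7: c1 ^ 92 = 53
byte 8: 50 ^ 1f = 4f
byte 9: 95 ^ 12 = 87
byte 10: 4b ^ 17 = 5c
byte 11: a3 ^ 91 = 32
byte 12: da ^ 13 = c9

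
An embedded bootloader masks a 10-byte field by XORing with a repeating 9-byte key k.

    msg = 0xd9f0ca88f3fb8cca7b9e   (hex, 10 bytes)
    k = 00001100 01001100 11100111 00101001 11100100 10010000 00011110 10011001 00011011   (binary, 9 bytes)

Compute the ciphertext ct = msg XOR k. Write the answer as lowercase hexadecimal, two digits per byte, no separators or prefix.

The 9-byte key repeats, so the effective keystream is 0c 4c e7 29 e4 90 1e 99 1b 0c.
byte 0: 11011001 ^ 00001100 = 11010101
byte 1: 11110000 ^ 01001100 = 10111100
byte 2: 11001010 ^ 11100111 = 00101101
byte 3: 10001000 ^ 00101001 = 10100001
byte 4: 11110011 ^ 11100100 = 00010111
byte 5: 11111011 ^ 10010000 = 01101011
byte 6: 10001100 ^ 00011110 = 10010010
byte 7: 11001010 ^ 10011001 = 01010011
byte 8: 01111011 ^ 00011011 = 01100000
byte 9: 10011110 ^ 00001100 = 10010010

d5bc2da1176b92536092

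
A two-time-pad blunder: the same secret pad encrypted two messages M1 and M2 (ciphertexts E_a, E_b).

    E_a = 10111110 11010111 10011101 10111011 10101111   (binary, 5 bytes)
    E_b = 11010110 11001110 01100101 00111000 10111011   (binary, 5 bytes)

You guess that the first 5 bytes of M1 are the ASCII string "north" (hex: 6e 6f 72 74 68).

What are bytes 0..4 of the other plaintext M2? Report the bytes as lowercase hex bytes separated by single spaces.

06 76 8a f7 7c

First, E_a ⊕ E_b = (M1 ⊕ K) ⊕ (M2 ⊕ K) = M1 ⊕ M2, so the key drops out. Then M2 = (M1 ⊕ M2) ⊕ M1 over the first 5 bytes.
byte 0: (be XOR d6) XOR 6e = 68 XOR 6e = 06
byte 1: (d7 XOR ce) XOR 6f = 19 XOR 6f = 76
byte 2: (9d XOR 65) XOR 72 = f8 XOR 72 = 8a
byte 3: (bb XOR 38) XOR 74 = 83 XOR 74 = f7
byte 4: (af XOR bb) XOR 68 = 14 XOR 68 = 7c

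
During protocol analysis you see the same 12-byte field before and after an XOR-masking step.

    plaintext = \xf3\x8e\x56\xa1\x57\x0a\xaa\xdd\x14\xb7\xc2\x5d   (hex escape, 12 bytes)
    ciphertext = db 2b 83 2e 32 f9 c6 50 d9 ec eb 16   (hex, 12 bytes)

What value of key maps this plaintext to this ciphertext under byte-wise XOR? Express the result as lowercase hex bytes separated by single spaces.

Since ciphertext = plaintext ⊕ key, XORing both sides with plaintext gives key = plaintext ⊕ ciphertext.
byte 0: f3 ⊕ db = 28
byte 1: 8e ⊕ 2b = a5
byte 2: 56 ⊕ 83 = d5
byte 3: a1 ⊕ 2e = 8f
byte 4: 57 ⊕ 32 = 65
byte 5: 0a ⊕ f9 = f3
byte 6: aa ⊕ c6 = 6c
byte 7: dd ⊕ 50 = 8d
byte 8: 14 ⊕ d9 = cd
byte 9: b7 ⊕ ec = 5b
byte 10: c2 ⊕ eb = 29
byte 11: 5d ⊕ 16 = 4b

28 a5 d5 8f 65 f3 6c 8d cd 5b 29 4b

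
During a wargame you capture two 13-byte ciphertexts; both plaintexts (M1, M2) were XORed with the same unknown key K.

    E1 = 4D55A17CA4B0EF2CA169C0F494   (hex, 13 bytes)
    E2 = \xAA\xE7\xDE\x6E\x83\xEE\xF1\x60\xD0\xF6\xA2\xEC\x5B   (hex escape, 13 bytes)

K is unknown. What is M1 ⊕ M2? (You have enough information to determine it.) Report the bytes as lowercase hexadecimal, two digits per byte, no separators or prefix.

E1 ⊕ E2 = (M1 ⊕ K) ⊕ (M2 ⊕ K) = M1 ⊕ M2 — the shared key cancels under XOR.
4d ⊕ aa = e7
55 ⊕ e7 = b2
a1 ⊕ de = 7f
7c ⊕ 6e = 12
a4 ⊕ 83 = 27
b0 ⊕ ee = 5e
ef ⊕ f1 = 1e
2c ⊕ 60 = 4c
a1 ⊕ d0 = 71
69 ⊕ f6 = 9f
c0 ⊕ a2 = 62
f4 ⊕ ec = 18
94 ⊕ 5b = cf

e7b27f12275e1e4c719f6218cf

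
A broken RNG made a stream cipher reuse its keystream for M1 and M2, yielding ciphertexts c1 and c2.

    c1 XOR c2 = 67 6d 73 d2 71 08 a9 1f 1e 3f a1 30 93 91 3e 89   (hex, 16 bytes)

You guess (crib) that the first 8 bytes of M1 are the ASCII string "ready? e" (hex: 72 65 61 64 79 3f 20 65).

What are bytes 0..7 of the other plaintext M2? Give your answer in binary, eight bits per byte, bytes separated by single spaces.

Since c1 ⊕ c2 = M1 ⊕ M2, XORing with the guessed M1 bytes yields the corresponding M2 bytes: M2 = (c1 ⊕ c2) ⊕ M1.
67 ^ 72 = 15
6d ^ 65 = 08
73 ^ 61 = 12
d2 ^ 64 = b6
71 ^ 79 = 08
08 ^ 3f = 37
a9 ^ 20 = 89
1f ^ 65 = 7a

00010101 00001000 00010010 10110110 00001000 00110111 10001001 01111010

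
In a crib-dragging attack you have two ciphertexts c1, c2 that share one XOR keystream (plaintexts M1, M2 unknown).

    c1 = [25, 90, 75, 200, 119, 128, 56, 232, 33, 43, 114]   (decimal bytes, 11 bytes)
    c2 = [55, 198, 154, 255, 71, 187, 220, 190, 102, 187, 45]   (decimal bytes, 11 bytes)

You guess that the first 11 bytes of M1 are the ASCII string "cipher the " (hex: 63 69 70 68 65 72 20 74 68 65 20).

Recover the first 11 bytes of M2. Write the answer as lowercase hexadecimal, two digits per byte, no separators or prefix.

First, c1 ⊕ c2 = (M1 ⊕ K) ⊕ (M2 ⊕ K) = M1 ⊕ M2, so the key drops out. Then M2 = (M1 ⊕ M2) ⊕ M1 over the first 11 bytes.
byte 0: (19 ⊕ 37) ⊕ 63 = 2e ⊕ 63 = 4d
byte 1: (5a ⊕ c6) ⊕ 69 = 9c ⊕ 69 = f5
byte 2: (4b ⊕ 9a) ⊕ 70 = d1 ⊕ 70 = a1
byte 3: (c8 ⊕ ff) ⊕ 68 = 37 ⊕ 68 = 5f
byte 4: (77 ⊕ 47) ⊕ 65 = 30 ⊕ 65 = 55
byte 5: (80 ⊕ bb) ⊕ 72 = 3b ⊕ 72 = 49
byte 6: (38 ⊕ dc) ⊕ 20 = e4 ⊕ 20 = c4
byte 7: (e8 ⊕ be) ⊕ 74 = 56 ⊕ 74 = 22
byte 8: (21 ⊕ 66) ⊕ 68 = 47 ⊕ 68 = 2f
byte 9: (2b ⊕ bb) ⊕ 65 = 90 ⊕ 65 = f5
byte 10: (72 ⊕ 2d) ⊕ 20 = 5f ⊕ 20 = 7f

4df5a15f5549c4222ff57f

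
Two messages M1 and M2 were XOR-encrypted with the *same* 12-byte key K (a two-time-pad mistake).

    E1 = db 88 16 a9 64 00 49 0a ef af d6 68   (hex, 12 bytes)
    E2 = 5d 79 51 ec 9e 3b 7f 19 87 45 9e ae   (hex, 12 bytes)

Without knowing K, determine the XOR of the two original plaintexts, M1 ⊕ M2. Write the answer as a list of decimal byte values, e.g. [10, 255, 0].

E1 ⊕ E2 = (M1 ⊕ K) ⊕ (M2 ⊕ K) = M1 ⊕ M2 — the shared key cancels under XOR.
byte 0: db XOR 5d = 86
byte 1: 88 XOR 79 = f1
byte 2: 16 XOR 51 = 47
byte 3: a9 XOR ec = 45
byte 4: 64 XOR 9e = fa
byte 5: 00 XOR 3b = 3b
byte 6: 49 XOR 7f = 36
byte 7: 0a XOR 19 = 13
byte 8: ef XOR 87 = 68
byte 9: af XOR 45 = ea
byte 10: d6 XOR 9e = 48
byte 11: 68 XOR ae = c6

[134, 241, 71, 69, 250, 59, 54, 19, 104, 234, 72, 198]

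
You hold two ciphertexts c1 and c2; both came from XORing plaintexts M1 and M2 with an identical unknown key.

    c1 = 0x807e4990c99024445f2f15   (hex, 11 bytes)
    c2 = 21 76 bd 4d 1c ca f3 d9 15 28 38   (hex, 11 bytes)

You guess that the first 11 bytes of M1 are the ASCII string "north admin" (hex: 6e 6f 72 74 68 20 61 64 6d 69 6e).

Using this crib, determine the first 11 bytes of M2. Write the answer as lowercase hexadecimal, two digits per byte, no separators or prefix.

First, c1 ⊕ c2 = (M1 ⊕ K) ⊕ (M2 ⊕ K) = M1 ⊕ M2, so the key drops out. Then M2 = (M1 ⊕ M2) ⊕ M1 over the first 11 bytes.
byte 0: (80 XOR 21) XOR 6e = a1 XOR 6e = cf
byte 1: (7e XOR 76) XOR 6f = 08 XOR 6f = 67
byte 2: (49 XOR bd) XOR 72 = f4 XOR 72 = 86
byte 3: (90 XOR 4d) XOR 74 = dd XOR 74 = a9
byte 4: (c9 XOR 1c) XOR 68 = d5 XOR 68 = bd
byte 5: (90 XOR ca) XOR 20 = 5a XOR 20 = 7a
byte 6: (24 XOR f3) XOR 61 = d7 XOR 61 = b6
byte 7: (44 XOR d9) XOR 64 = 9d XOR 64 = f9
byte 8: (5f XOR 15) XOR 6d = 4a XOR 6d = 27
byte 9: (2f XOR 28) XOR 69 = 07 XOR 69 = 6e
byte 10: (15 XOR 38) XOR 6e = 2d XOR 6e = 43

cf6786a9bd7ab6f9276e43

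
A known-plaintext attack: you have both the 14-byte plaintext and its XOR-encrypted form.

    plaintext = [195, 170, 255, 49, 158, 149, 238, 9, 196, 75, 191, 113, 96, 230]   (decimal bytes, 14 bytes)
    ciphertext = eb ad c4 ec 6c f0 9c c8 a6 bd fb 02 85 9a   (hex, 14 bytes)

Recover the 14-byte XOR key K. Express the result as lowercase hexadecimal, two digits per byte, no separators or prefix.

28073bddf26572c162f64473e57c

Since ciphertext = plaintext ⊕ K, XORing both sides with plaintext gives K = plaintext ⊕ ciphertext.
byte 0: 195 XOR 235 =  40
byte 1: 170 XOR 173 =   7
byte 2: 255 XOR 196 =  59
byte 3:  49 XOR 236 = 221
byte 4: 158 XOR 108 = 242
byte 5: 149 XOR 240 = 101
byte 6: 238 XOR 156 = 114
byte 7:   9 XOR 200 = 193
byte 8: 196 XOR 166 =  98
byte 9:  75 XOR 189 = 246
byte 10: 191 XOR 251 =  68
byte 11: 113 XOR   2 = 115
byte 12:  96 XOR 133 = 229
byte 13: 230 XOR 154 = 124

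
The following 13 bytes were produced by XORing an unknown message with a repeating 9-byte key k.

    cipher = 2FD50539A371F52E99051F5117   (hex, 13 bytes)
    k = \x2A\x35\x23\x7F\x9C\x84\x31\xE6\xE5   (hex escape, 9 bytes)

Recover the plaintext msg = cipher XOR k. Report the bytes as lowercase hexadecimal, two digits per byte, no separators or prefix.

05e026463ff5c4c87c2f2a7268

The 9-byte key repeats, so the effective keystream is 2a 35 23 7f 9c 84 31 e6 e5 2a 35 23 7f.
byte 0: 00101111 ⊕ 00101010 = 00000101
byte 1: 11010101 ⊕ 00110101 = 11100000
byte 2: 00000101 ⊕ 00100011 = 00100110
byte 3: 00111001 ⊕ 01111111 = 01000110
byte 4: 10100011 ⊕ 10011100 = 00111111
byte 5: 01110001 ⊕ 10000100 = 11110101
byte 6: 11110101 ⊕ 00110001 = 11000100
byte 7: 00101110 ⊕ 11100110 = 11001000
byte 8: 10011001 ⊕ 11100101 = 01111100
byte 9: 00000101 ⊕ 00101010 = 00101111
byte 10: 00011111 ⊕ 00110101 = 00101010
byte 11: 01010001 ⊕ 00100011 = 01110010
byte 12: 00010111 ⊕ 01111111 = 01101000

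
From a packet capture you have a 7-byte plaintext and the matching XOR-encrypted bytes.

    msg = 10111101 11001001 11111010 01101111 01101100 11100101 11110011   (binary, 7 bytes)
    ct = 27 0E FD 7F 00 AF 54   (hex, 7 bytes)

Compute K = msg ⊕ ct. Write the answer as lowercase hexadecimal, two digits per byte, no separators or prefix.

9ac707106c4aa7

Since ct = msg ⊕ K, XORing both sides with msg gives K = msg ⊕ ct.
byte 0: bd ^ 27 = 9a
byte 1: c9 ^ 0e = c7
byte 2: fa ^ fd = 07
byte 3: 6f ^ 7f = 10
byte 4: 6c ^ 00 = 6c
byte 5: e5 ^ af = 4a
byte 6: f3 ^ 54 = a7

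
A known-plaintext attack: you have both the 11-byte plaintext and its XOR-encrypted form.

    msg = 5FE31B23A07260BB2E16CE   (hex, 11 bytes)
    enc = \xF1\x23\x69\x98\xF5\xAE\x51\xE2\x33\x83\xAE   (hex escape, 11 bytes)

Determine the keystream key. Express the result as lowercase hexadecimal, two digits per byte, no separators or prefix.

Since enc = msg ⊕ key, XORing both sides with msg gives key = msg ⊕ enc.
5f xor f1 = ae
e3 xor 23 = c0
1b xor 69 = 72
23 xor 98 = bb
a0 xor f5 = 55
72 xor ae = dc
60 xor 51 = 31
bb xor e2 = 59
2e xor 33 = 1d
16 xor 83 = 95
ce xor ae = 60

aec072bb55dc31591d9560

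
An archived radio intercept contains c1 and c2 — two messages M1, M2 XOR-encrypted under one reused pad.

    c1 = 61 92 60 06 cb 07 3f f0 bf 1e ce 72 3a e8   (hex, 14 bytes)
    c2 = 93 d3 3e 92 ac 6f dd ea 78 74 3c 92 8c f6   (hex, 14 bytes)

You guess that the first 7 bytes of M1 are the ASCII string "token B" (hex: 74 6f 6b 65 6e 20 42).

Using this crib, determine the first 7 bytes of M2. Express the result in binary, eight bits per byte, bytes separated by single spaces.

10000110 00101110 00110101 11110001 00001001 01001000 10100000

First, c1 ⊕ c2 = (M1 ⊕ K) ⊕ (M2 ⊕ K) = M1 ⊕ M2, so the key drops out. Then M2 = (M1 ⊕ M2) ⊕ M1 over the first 7 bytes.
byte 0: (61 ^ 93) ^ 74 = f2 ^ 74 = 86
byte 1: (92 ^ d3) ^ 6f = 41 ^ 6f = 2e
byte 2: (60 ^ 3e) ^ 6b = 5e ^ 6b = 35
byte 3: (06 ^ 92) ^ 65 = 94 ^ 65 = f1
byte 4: (cb ^ ac) ^ 6e = 67 ^ 6e = 09
byte 5: (07 ^ 6f) ^ 20 = 68 ^ 20 = 48
byte 6: (3f ^ dd) ^ 42 = e2 ^ 42 = a0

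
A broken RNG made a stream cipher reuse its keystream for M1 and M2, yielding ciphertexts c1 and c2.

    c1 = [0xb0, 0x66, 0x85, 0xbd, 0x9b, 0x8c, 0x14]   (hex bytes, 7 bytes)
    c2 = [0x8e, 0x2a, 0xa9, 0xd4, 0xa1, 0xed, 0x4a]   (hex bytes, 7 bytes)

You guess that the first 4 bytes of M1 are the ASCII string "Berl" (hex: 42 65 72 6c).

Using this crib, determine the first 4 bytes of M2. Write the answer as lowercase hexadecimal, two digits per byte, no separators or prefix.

First, c1 ⊕ c2 = (M1 ⊕ K) ⊕ (M2 ⊕ K) = M1 ⊕ M2, so the key drops out. Then M2 = (M1 ⊕ M2) ⊕ M1 over the first 4 bytes.
byte 0: (b0 ^ 8e) ^ 42 = 3e ^ 42 = 7c
byte 1: (66 ^ 2a) ^ 65 = 4c ^ 65 = 29
byte 2: (85 ^ a9) ^ 72 = 2c ^ 72 = 5e
byte 3: (bd ^ d4) ^ 6c = 69 ^ 6c = 05

7c295e05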